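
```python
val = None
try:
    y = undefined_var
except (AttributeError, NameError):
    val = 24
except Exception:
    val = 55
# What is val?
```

Step-by-step execution trace:
1. `y = undefined_var` raises NameError.
2. `except (AttributeError, NameError)` matches (NameError is in the tuple) → val = 24.
3. `except Exception` is not reached.
Result: 24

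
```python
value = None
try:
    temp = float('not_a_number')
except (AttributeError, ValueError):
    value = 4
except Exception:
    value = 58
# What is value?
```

Step-by-step execution trace:
1. `temp = float('not_a_number')` raises ValueError.
2. `except (AttributeError, ValueError)` matches (ValueError is in the tuple) → value = 4.
3. `except Exception` is not reached.
Result: 4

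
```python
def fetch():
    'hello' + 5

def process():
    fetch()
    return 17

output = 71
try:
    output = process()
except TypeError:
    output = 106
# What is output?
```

Step-by-step execution trace:
1. output starts at 71.
2. try: `process()` calls `fetch()`.
3. `fetch()` evaluates `'hello' + 5`, which raises TypeError; it propagates through process (uncaught).
4. `return 17` in process is not reached; the assignment to output does not complete.
5. `except TypeError` matches → output = 106.
Result: 106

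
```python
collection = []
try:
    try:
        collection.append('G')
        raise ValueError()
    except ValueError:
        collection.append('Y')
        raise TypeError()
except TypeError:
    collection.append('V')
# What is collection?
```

Step-by-step execution trace:
1. Inner try: `collection.append('G')` → collection = ['G'].
2. `raise ValueError()` raises ValueError.
3. Inner `except ValueError` matches → `collection.append('Y')` → collection = ['G', 'Y'].
4. `raise TypeError()` raises TypeError; propagates to outer try.
5. Outer `except TypeError` matches → `collection.append('V')` → collection = ['G', 'Y', 'V'].
Result: ['G', 'Y', 'V']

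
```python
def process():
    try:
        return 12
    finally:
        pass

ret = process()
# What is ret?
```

Step-by-step execution trace:
1. `process()` enters try: `return 12` sets pending return value 12.
2. Before returning, `finally: pass` runs (no effect).
3. process() returns 12 → ret = 12.
Result: 12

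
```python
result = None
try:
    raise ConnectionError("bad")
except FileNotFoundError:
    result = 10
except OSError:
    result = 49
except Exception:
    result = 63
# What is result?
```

Step-by-step execution trace:
1. `raise ConnectionError(...)` raises ConnectionError.
2. `except FileNotFoundError` does not match (ConnectionError is not a subclass of FileNotFoundError); skipped.
3. `except OSError` matches (ConnectionError is a subclass of OSError) → result = 49.
4. `except Exception` is not reached.
Result: 49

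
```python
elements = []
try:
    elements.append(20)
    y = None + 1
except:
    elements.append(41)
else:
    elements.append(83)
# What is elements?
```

Step-by-step execution trace:
1. try: `elements.append(20)` → elements = [20].
2. `y = None + 1` raises TypeError.
3. bare `except` matches → `elements.append(41)` → elements = [20, 41].
4. `else` is skipped (an exception was raised).
Result: [20, 41]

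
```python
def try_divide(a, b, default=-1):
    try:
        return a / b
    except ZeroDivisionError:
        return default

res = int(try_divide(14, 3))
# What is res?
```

Step-by-step execution trace:
1. `try_divide(14, 3)` enters try: `return 14 / 3` → returns 4.666666666666667. No exception raised.
2. `except ZeroDivisionError` is skipped.
3. `int(4.666666666666667)` → 4 → res = 4.
Result: 4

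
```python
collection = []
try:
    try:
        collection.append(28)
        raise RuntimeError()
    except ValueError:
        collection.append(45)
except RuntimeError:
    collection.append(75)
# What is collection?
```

Step-by-step execution trace:
1. Inner try: `collection.append(28)` → collection = [28].
2. `raise RuntimeError()` raises RuntimeError.
3. Inner `except ValueError` does not match RuntimeError; exception propagates to outer try.
4. Outer `except RuntimeError` matches → `collection.append(75)` → collection = [28, 75].
Result: [28, 75]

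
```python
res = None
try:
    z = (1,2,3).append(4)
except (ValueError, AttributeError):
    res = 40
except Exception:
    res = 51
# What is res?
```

Step-by-step execution trace:
1. `z = (1,2,3).append(4)` raises AttributeError.
2. `except (ValueError, AttributeError)` matches (AttributeError is in the tuple) → res = 40.
3. `except Exception` is not reached.
Result: 40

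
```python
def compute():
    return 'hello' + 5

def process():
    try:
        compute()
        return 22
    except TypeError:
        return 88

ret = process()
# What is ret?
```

Step-by-step execution trace:
1. `process()` calls `compute()`.
2. `compute()` evaluates `'hello' + 5`, which raises TypeError; it propagates to the caller.
3. `return 22` is not reached.
4. `except TypeError` in process matches → returns 88.
5. ret = 88.
Result: 88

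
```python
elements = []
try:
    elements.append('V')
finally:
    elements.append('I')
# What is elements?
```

Step-by-step execution trace:
1. try: `elements.append('V')` → elements = ['V'].
2. The try body completes without raising.
3. finally always runs: `elements.append('I')` → elements = ['V', 'I'].
Result: ['V', 'I']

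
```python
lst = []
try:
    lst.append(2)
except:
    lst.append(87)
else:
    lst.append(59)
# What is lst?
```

Step-by-step execution trace:
1. try: `lst.append(2)` → lst = [2]. No exception raised.
2. `except` is skipped.
3. `else` runs (try completed without exception): `lst.append(59)` → lst = [2, 59].
Result: [2, 59]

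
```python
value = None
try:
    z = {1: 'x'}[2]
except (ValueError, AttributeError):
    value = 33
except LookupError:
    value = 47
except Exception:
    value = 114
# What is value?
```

Step-by-step execution trace:
1. `z = {1: 'x'}[2]` raises KeyError.
2. `except (ValueError, AttributeError)` does not match KeyError; skipped.
3. `except LookupError` matches (KeyError is a subclass of LookupError) → value = 47.
4. `except Exception` is not reached.
Result: 47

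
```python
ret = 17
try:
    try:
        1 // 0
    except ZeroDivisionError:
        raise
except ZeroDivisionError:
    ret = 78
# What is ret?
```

Step-by-step execution trace:
1. Inner try: `1 // 0` raises ZeroDivisionError.
2. Inner `except ZeroDivisionError` matches; bare `raise` re-raises the same ZeroDivisionError.
3. Outer `except ZeroDivisionError` matches → ret = 78.
Result: 78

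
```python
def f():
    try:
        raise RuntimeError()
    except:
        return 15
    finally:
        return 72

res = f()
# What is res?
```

Step-by-step execution trace:
1. `f()` enters try: `raise RuntimeError()` raises RuntimeError.
2. bare `except` matches → `return 15` sets pending return value 15.
3. Before returning, `finally: return 72` runs and overrides the pending return.
4. f() returns 72 → res = 72.
Result: 72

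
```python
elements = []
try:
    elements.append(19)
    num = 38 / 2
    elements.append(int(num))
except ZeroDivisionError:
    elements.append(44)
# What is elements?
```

Step-by-step execution trace:
1. try: `elements.append(19)` → elements = [19].
2. `num = 38 / 2` → num = 19.0. No exception raised.
3. `elements.append(int(num))` → elements = [19, 19].
4. `except ZeroDivisionError` is skipped (no exception was raised).
Result: [19, 19]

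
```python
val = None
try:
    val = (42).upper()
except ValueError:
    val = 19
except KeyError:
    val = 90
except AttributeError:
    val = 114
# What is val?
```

Step-by-step execution trace:
1. `val = (42).upper()` raises AttributeError.
2. `except ValueError` does not match AttributeError; skipped.
3. `except KeyError` does not match AttributeError; skipped.
4. `except AttributeError` matches → val = 114.
Result: 114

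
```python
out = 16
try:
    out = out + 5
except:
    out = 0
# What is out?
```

Step-by-step execution trace:
1. out starts at 16.
2. try: `out = out + 5` → out = 21. No exception raised.
3. `except` is skipped.
Result: 21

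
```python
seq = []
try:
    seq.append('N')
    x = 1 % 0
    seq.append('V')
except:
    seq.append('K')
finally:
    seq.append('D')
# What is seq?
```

Step-by-step execution trace:
1. try: `seq.append('N')` → seq = ['N'].
2. `x = 1 % 0` raises ZeroDivisionError; `seq.append('V')` is not reached.
3. bare `except` matches → `seq.append('K')` → seq = ['N', 'K'].
4. finally always runs: `seq.append('D')` → seq = ['N', 'K', 'D'].
Result: ['N', 'K', 'D']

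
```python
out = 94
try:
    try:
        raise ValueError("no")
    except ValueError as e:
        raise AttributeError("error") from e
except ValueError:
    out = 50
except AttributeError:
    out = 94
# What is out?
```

Step-by-step execution trace:
1. Inner try raises ValueError; inner `except ValueError as e` catches it.
2. `raise AttributeError(...) from e` raises AttributeError (ValueError is attached as __cause__, but only AttributeError is active).
3. Outer `except ValueError` does not match AttributeError; skipped.
4. Outer `except AttributeError` matches → out = 94.
Result: 94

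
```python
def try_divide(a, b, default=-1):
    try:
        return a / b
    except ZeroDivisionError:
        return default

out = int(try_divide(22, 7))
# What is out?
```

Step-by-step execution trace:
1. `try_divide(22, 7)` enters try: `return 22 / 7` → returns 3.142857142857143. No exception raised.
2. `except ZeroDivisionError` is skipped.
3. `int(3.142857142857143)` → 3 → out = 3.
Result: 3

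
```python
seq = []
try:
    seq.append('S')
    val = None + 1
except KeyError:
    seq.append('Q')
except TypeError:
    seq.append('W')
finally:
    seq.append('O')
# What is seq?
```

Step-by-step execution trace:
1. try: `seq.append('S')` → seq = ['S'].
2. `val = None + 1` raises TypeError.
3. `except KeyError` does not match TypeError; skipped.
4. `except TypeError` matches → `seq.append('W')` → seq = ['S', 'W'].
5. finally always runs: `seq.append('O')` → seq = ['S', 'W', 'O'].
Result: ['S', 'W', 'O']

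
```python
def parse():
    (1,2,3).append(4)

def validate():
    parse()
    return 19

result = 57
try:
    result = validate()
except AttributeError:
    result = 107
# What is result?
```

Step-by-step execution trace:
1. result starts at 57.
2. try: `validate()` calls `parse()`.
3. `parse()` evaluates `(1,2,3).append(4)`, which raises AttributeError; it propagates through validate (uncaught).
4. `return 19` in validate is not reached; the assignment to result does not complete.
5. `except AttributeError` matches → result = 107.
Result: 107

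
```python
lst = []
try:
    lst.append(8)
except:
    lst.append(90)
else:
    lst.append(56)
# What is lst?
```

Step-by-step execution trace:
1. try: `lst.append(8)` → lst = [8]. No exception raised.
2. `except` is skipped.
3. `else` runs (try completed without exception): `lst.append(56)` → lst = [8, 56].
Result: [8, 56]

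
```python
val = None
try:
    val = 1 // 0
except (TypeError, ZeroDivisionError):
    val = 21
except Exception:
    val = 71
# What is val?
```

Step-by-step execution trace:
1. `val = 1 // 0` raises ZeroDivisionError.
2. `except (TypeError, ZeroDivisionError)` matches (ZeroDivisionError is in the tuple) → val = 21.
3. `except Exception` is not reached.
Result: 21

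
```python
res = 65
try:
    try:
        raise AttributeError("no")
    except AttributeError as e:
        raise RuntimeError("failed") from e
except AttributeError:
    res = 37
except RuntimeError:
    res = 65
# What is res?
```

Step-by-step execution trace:
1. Inner try raises AttributeError; inner `except AttributeError as e` catches it.
2. `raise RuntimeError(...) from e` raises RuntimeError (AttributeError is attached as __cause__, but only RuntimeError is active).
3. Outer `except AttributeError` does not match RuntimeError; skipped.
4. Outer `except RuntimeError` matches → res = 65.
Result: 65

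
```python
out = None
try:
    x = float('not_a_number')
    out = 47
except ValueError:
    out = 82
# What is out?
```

Step-by-step execution trace:
1. `x = float('not_a_number')` raises ValueError.
2. `out = 47` is not reached.
3. `except ValueError` matches → out = 82.
Result: 82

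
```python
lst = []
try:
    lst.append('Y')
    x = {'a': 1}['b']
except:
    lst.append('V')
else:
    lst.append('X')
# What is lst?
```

Step-by-step execution trace:
1. try: `lst.append('Y')` → lst = ['Y'].
2. `x = {'a': 1}['b']` raises KeyError.
3. bare `except` matches → `lst.append('V')` → lst = ['Y', 'V'].
4. `else` is skipped (an exception was raised).
Result: ['Y', 'V']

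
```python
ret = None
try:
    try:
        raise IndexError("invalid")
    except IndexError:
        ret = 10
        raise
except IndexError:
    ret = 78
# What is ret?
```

Step-by-step execution trace:
1. Inner try: `raise IndexError("invalid")` raises IndexError.
2. Inner `except IndexError` matches → ret = 10.
3. bare `raise` re-raises the same IndexError.
4. Outer `except IndexError` matches → ret = 78.
Result: 78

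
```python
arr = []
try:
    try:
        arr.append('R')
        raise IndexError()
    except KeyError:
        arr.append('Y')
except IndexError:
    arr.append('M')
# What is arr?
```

Step-by-step execution trace:
1. Inner try: `arr.append('R')` → arr = ['R'].
2. `raise IndexError()` raises IndexError.
3. Inner `except KeyError` does not match IndexError; exception propagates to outer try.
4. Outer `except IndexError` matches → `arr.append('M')` → arr = ['R', 'M'].
Result: ['R', 'M']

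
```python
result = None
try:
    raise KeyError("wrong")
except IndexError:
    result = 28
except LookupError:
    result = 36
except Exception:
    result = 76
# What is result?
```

Step-by-step execution trace:
1. `raise KeyError(...)` raises KeyError.
2. `except IndexError` does not match (KeyError is not a subclass of IndexError); skipped.
3. `except LookupError` matches (KeyError is a subclass of LookupError) → result = 36.
4. `except Exception` is not reached.
Result: 36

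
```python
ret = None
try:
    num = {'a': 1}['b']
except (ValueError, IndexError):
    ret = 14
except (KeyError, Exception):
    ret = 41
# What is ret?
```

Step-by-step execution trace:
1. `num = {'a': 1}['b']` raises KeyError.
2. `except (ValueError, IndexError)` does not match KeyError; skipped.
3. `except (KeyError, Exception)` matches (KeyError is in the tuple) → ret = 41.
Result: 41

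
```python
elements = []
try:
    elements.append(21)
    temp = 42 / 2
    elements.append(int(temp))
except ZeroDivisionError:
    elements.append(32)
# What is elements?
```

Step-by-step execution trace:
1. try: `elements.append(21)` → elements = [21].
2. `temp = 42 / 2` → temp = 21.0. No exception raised.
3. `elements.append(int(temp))` → elements = [21, 21].
4. `except ZeroDivisionError` is skipped (no exception was raised).
Result: [21, 21]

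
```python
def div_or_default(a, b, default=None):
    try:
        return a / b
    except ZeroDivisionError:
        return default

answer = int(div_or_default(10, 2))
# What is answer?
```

Step-by-step execution trace:
1. `div_or_default(10, 2)` enters try: `return 10 / 2` → returns 5.0. No exception raised.
2. `except ZeroDivisionError` is skipped.
3. `int(5.0)` → 5 → answer = 5.
Result: 5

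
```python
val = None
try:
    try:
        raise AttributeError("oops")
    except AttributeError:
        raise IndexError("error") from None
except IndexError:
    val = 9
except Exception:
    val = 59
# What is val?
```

Step-by-step execution trace:
1. Inner try raises AttributeError; inner `except AttributeError` catches it.
2. `raise IndexError(...) from None` raises IndexError (from None suppresses __context__, but the active exception is still IndexError).
3. Outer `except IndexError` matches → val = 9.
4. `except Exception` is not reached.
Result: 9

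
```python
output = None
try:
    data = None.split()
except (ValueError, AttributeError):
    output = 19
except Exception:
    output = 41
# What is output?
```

Step-by-step execution trace:
1. `data = None.split()` raises AttributeError.
2. `except (ValueError, AttributeError)` matches (AttributeError is in the tuple) → output = 19.
3. `except Exception` is not reached.
Result: 19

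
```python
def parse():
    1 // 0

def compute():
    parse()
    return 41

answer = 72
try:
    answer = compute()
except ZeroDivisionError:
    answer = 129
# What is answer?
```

Step-by-step execution trace:
1. answer starts at 72.
2. try: `compute()` calls `parse()`.
3. `parse()` evaluates `1 // 0`, which raises ZeroDivisionError; it propagates through compute (uncaught).
4. `return 41` in compute is not reached; the assignment to answer does not complete.
5. `except ZeroDivisionError` matches → answer = 129.
Result: 129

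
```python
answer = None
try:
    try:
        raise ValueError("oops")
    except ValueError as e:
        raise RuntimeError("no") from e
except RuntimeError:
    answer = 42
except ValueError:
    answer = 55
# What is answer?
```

Step-by-step execution trace:
1. Inner try raises ValueError; inner `except ValueError as e` catches it.
2. `raise RuntimeError(...) from e` raises RuntimeError (ValueError is attached as __cause__, but only RuntimeError is active).
3. Outer `except RuntimeError` matches → answer = 42.
4. `except ValueError` is not reached.
Result: 42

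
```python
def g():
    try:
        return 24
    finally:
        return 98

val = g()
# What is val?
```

Step-by-step execution trace:
1. `g()` enters try: `return 24` sets pending return value 24.
2. Before returning, `finally: return 98` runs and overrides the pending return.
3. g() returns 98 → val = 98.
Result: 98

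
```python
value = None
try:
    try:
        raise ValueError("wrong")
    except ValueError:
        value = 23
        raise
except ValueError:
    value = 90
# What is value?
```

Step-by-step execution trace:
1. Inner try: `raise ValueError("wrong")` raises ValueError.
2. Inner `except ValueError` matches → value = 23.
3. bare `raise` re-raises the same ValueError.
4. Outer `except ValueError` matches → value = 90.
Result: 90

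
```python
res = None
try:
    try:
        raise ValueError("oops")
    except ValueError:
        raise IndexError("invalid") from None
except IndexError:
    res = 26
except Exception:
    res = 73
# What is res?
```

Step-by-step execution trace:
1. Inner try raises ValueError; inner `except ValueError` catches it.
2. `raise IndexError(...) from None` raises IndexError (from None suppresses __context__, but the active exception is still IndexError).
3. Outer `except IndexError` matches → res = 26.
4. `except Exception` is not reached.
Result: 26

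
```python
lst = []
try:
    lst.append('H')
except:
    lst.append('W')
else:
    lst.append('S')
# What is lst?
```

Step-by-step execution trace:
1. try: `lst.append('H')` → lst = ['H']. No exception raised.
2. `except` is skipped.
3. `else` runs (try completed without exception): `lst.append('S')` → lst = ['H', 'S'].
Result: ['H', 'S']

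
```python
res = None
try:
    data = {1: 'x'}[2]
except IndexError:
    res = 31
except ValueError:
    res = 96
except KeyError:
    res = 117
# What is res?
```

Step-by-step execution trace:
1. `data = {1: 'x'}[2]` raises KeyError.
2. `except IndexError` does not match KeyError; skipped.
3. `except ValueError` does not match KeyError; skipped.
4. `except KeyError` matches → res = 117.
Result: 117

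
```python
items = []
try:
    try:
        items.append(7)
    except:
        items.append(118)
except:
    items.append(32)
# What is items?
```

Step-by-step execution trace:
1. Inner try: `items.append(7)` → items = [7]. No exception raised.
2. Inner `except` is skipped.
3. Inner try completes normally; outer `except` is skipped.
Result: [7]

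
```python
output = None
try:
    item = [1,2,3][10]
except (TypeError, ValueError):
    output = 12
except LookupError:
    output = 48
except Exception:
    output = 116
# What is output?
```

Step-by-step execution trace:
1. `item = [1,2,3][10]` raises IndexError.
2. `except (TypeError, ValueError)` does not match IndexError; skipped.
3. `except LookupError` matches (IndexError is a subclass of LookupError) → output = 48.
4. `except Exception` is not reached.
Result: 48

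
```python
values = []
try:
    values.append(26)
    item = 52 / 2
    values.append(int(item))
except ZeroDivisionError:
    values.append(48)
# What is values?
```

Step-by-step execution trace:
1. try: `values.append(26)` → values = [26].
2. `item = 52 / 2` → item = 26.0. No exception raised.
3. `values.append(int(item))` → values = [26, 26].
4. `except ZeroDivisionError` is skipped (no exception was raised).
Result: [26, 26]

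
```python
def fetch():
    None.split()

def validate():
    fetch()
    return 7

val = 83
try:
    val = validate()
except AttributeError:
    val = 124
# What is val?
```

Step-by-step execution trace:
1. val starts at 83.
2. try: `validate()` calls `fetch()`.
3. `fetch()` evaluates `None.split()`, which raises AttributeError; it propagates through validate (uncaught).
4. `return 7` in validate is not reached; the assignment to val does not complete.
5. `except AttributeError` matches → val = 124.
Result: 124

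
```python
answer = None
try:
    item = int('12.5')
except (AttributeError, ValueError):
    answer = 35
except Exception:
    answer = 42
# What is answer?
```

Step-by-step execution trace:
1. `item = int('12.5')` raises ValueError.
2. `except (AttributeError, ValueError)` matches (ValueError is in the tuple) → answer = 35.
3. `except Exception` is not reached.
Result: 35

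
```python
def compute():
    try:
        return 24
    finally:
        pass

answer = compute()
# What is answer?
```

Step-by-step execution trace:
1. `compute()` enters try: `return 24` sets pending return value 24.
2. Before returning, `finally: pass` runs (no effect).
3. compute() returns 24 → answer = 24.
Result: 24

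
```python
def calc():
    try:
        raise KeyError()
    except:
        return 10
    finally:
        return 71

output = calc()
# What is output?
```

Step-by-step execution trace:
1. `calc()` enters try: `raise KeyError()` raises KeyError.
2. bare `except` matches → `return 10` sets pending return value 10.
3. Before returning, `finally: return 71` runs and overrides the pending return.
4. calc() returns 71 → output = 71.
Result: 71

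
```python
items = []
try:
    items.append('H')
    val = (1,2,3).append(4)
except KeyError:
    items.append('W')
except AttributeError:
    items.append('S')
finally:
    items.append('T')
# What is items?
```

Step-by-step execution trace:
1. try: `items.append('H')` → items = ['H'].
2. `val = (1,2,3).append(4)` raises AttributeError.
3. `except KeyError` does not match AttributeError; skipped.
4. `except AttributeError` matches → `items.append('S')` → items = ['H', 'S'].
5. finally always runs: `items.append('T')` → items = ['H', 'S', 'T'].
Result: ['H', 'S', 'T']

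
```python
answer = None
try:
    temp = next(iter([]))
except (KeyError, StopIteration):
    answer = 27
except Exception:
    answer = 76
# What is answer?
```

Step-by-step execution trace:
1. `temp = next(iter([]))` raises StopIteration.
2. `except (KeyError, StopIteration)` matches (StopIteration is in the tuple) → answer = 27.
3. `except Exception` is not reached.
Result: 27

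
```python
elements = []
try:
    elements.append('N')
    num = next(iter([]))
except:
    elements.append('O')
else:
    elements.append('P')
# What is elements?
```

Step-by-step execution trace:
1. try: `elements.append('N')` → elements = ['N'].
2. `num = next(iter([]))` raises StopIteration.
3. bare `except` matches → `elements.append('O')` → elements = ['N', 'O'].
4. `else` is skipped (an exception was raised).
Result: ['N', 'O']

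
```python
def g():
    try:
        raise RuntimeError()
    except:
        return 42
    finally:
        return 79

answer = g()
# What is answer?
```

Step-by-step execution trace:
1. `g()` enters try: `raise RuntimeError()` raises RuntimeError.
2. bare `except` matches → `return 42` sets pending return value 42.
3. Before returning, `finally: return 79` runs and overrides the pending return.
4. g() returns 79 → answer = 79.
Result: 79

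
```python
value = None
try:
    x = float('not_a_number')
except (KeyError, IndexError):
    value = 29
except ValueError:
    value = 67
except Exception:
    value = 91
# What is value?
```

Step-by-step execution trace:
1. `x = float('not_a_number')` raises ValueError.
2. `except (KeyError, IndexError)` does not match ValueError; skipped.
3. `except ValueError` matches (exact type match) → value = 67.
4. `except Exception` is not reached.
Result: 67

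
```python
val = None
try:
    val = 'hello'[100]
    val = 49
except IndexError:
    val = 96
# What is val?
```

Step-by-step execution trace:
1. `val = 'hello'[100]` raises IndexError.
2. `val = 49` is not reached.
3. `except IndexError` matches → val = 96.
Result: 96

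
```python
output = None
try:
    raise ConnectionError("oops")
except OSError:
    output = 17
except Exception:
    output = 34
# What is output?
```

Step-by-step execution trace:
1. `raise ConnectionError(...)` raises ConnectionError.
2. `except OSError` matches (ConnectionError is a subclass of OSError) → output = 17.
3. `except Exception` is not reached.
Result: 17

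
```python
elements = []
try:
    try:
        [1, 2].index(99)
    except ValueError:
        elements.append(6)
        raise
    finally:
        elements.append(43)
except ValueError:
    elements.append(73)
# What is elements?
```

Step-by-step execution trace:
1. Inner try: `[1, 2].index(99)` raises ValueError.
2. Inner `except ValueError` matches → `elements.append(6)` → elements = [6].
3. bare `raise` re-raises ValueError.
4. Inner `finally` runs during unwinding: `elements.append(43)` → elements = [6, 43].
5. Outer `except ValueError` matches → `elements.append(73)` → elements = [6, 43, 73].
Result: [6, 43, 73]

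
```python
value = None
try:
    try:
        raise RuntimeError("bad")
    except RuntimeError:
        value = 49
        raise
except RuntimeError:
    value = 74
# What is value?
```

Step-by-step execution trace:
1. Inner try: `raise RuntimeError("bad")` raises RuntimeError.
2. Inner `except RuntimeError` matches → value = 49.
3. bare `raise` re-raises the same RuntimeError.
4. Outer `except RuntimeError` matches → value = 74.
Result: 74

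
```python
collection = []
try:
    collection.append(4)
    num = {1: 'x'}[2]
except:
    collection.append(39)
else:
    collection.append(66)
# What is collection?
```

Step-by-step execution trace:
1. try: `collection.append(4)` → collection = [4].
2. `num = {1: 'x'}[2]` raises KeyError.
3. bare `except` matches → `collection.append(39)` → collection = [4, 39].
4. `else` is skipped (an exception was raised).
Result: [4, 39]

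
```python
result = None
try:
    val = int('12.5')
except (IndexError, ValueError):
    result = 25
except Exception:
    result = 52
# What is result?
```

Step-by-step execution trace:
1. `val = int('12.5')` raises ValueError.
2. `except (IndexError, ValueError)` matches (ValueError is in the tuple) → result = 25.
3. `except Exception` is not reached.
Result: 25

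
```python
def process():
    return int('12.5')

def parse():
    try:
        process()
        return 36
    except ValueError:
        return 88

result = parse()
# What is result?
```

Step-by-step execution trace:
1. `parse()` calls `process()`.
2. `process()` evaluates `int('12.5')`, which raises ValueError; it propagates to the caller.
3. `return 36` is not reached.
4. `except ValueError` in parse matches → returns 88.
5. result = 88.
Result: 88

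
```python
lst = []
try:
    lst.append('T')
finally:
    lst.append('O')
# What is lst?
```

Step-by-step execution trace:
1. try: `lst.append('T')` → lst = ['T'].
2. The try body completes without raising.
3. finally always runs: `lst.append('O')` → lst = ['T', 'O'].
Result: ['T', 'O']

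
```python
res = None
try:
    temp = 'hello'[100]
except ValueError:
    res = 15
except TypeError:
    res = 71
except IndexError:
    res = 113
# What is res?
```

Step-by-step execution trace:
1. `temp = 'hello'[100]` raises IndexError.
2. `except ValueError` does not match IndexError; skipped.
3. `except TypeError` does not match IndexError; skipped.
4. `except IndexError` matches → res = 113.
Result: 113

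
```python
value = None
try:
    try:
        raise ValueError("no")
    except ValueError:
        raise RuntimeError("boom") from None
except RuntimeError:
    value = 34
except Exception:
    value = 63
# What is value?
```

Step-by-step execution trace:
1. Inner try raises ValueError; inner `except ValueError` catches it.
2. `raise RuntimeError(...) from None` raises RuntimeError (from None suppresses __context__, but the active exception is still RuntimeError).
3. Outer `except RuntimeError` matches → value = 34.
4. `except Exception` is not reached.
Result: 34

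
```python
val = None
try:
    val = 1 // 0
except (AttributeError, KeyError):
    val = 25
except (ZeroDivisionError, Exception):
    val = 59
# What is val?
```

Step-by-step execution trace:
1. `val = 1 // 0` raises ZeroDivisionError.
2. `except (AttributeError, KeyError)` does not match ZeroDivisionError; skipped.
3. `except (ZeroDivisionError, Exception)` matches (ZeroDivisionError is in the tuple) → val = 59.
Result: 59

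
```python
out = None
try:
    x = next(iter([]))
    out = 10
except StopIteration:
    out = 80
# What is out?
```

Step-by-step execution trace:
1. `x = next(iter([]))` raises StopIteration.
2. `out = 10` is not reached.
3. `except StopIteration` matches → out = 80.
Result: 80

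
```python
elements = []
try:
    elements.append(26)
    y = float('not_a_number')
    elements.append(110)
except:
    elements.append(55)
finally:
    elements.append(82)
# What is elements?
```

Step-by-step execution trace:
1. try: `elements.append(26)` → elements = [26].
2. `y = float('not_a_number')` raises ValueError; `elements.append(110)` is not reached.
3. bare `except` matches → `elements.append(55)` → elements = [26, 55].
4. finally always runs: `elements.append(82)` → elements = [26, 55, 82].
Result: [26, 55, 82]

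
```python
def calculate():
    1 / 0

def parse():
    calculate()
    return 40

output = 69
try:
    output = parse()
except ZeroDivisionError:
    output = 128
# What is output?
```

Step-by-step execution trace:
1. output starts at 69.
2. try: `parse()` calls `calculate()`.
3. `calculate()` evaluates `1 / 0`, which raises ZeroDivisionError; it propagates through parse (uncaught).
4. `return 40` in parse is not reached; the assignment to output does not complete.
5. `except ZeroDivisionError` matches → output = 128.
Result: 128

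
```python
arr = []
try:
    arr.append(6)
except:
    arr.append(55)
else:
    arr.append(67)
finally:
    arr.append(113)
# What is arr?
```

Step-by-step execution trace:
1. try: `arr.append(6)` → arr = [6]. No exception raised.
2. `except` is skipped.
3. `else` runs: `arr.append(67)` → arr = [6, 67].
4. `finally` always runs: `arr.append(113)` → arr = [6, 67, 113].
Result: [6, 67, 113]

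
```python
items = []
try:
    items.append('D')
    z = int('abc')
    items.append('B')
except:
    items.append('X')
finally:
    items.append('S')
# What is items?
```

Step-by-step execution trace:
1. try: `items.append('D')` → items = ['D'].
2. `z = int('abc')` raises ValueError; `items.append('B')` is not reached.
3. bare `except` matches → `items.append('X')` → items = ['D', 'X'].
4. finally always runs: `items.append('S')` → items = ['D', 'X', 'S'].
Result: ['D', 'X', 'S']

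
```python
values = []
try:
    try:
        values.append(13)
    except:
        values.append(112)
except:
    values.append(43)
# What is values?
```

Step-by-step execution trace:
1. Inner try: `values.append(13)` → values = [13]. No exception raised.
2. Inner `except` is skipped.
3. Inner try completes normally; outer `except` is skipped.
Result: [13]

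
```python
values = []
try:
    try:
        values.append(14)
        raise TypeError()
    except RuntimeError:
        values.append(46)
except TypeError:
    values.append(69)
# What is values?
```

Step-by-step execution trace:
1. Inner try: `values.append(14)` → values = [14].
2. `raise TypeError()` raises TypeError.
3. Inner `except RuntimeError` does not match TypeError; exception propagates to outer try.
4. Outer `except TypeError` matches → `values.append(69)` → values = [14, 69].
Result: [14, 69]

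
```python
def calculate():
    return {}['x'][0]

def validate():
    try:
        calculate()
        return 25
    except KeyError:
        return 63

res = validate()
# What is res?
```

Step-by-step execution trace:
1. `validate()` calls `calculate()`.
2. `calculate()` evaluates `{}['x'][0]`, which raises KeyError; it propagates to the caller.
3. `return 25` is not reached.
4. `except KeyError` in validate matches → returns 63.
5. res = 63.
Result: 63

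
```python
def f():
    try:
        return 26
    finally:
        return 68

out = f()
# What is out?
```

Step-by-step execution trace:
1. `f()` enters try: `return 26` sets pending return value 26.
2. Before returning, `finally: return 68` runs and overrides the pending return.
3. f() returns 68 → out = 68.
Result: 68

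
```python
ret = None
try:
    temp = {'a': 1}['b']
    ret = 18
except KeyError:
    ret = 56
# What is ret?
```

Step-by-step execution trace:
1. `temp = {'a': 1}['b']` raises KeyError.
2. `ret = 18` is not reached.
3. `except KeyError` matches → ret = 56.
Result: 56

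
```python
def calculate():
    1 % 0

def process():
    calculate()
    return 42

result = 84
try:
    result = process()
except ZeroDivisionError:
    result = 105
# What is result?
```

Step-by-step execution trace:
1. result starts at 84.
2. try: `process()` calls `calculate()`.
3. `calculate()` evaluates `1 % 0`, which raises ZeroDivisionError; it propagates through process (uncaught).
4. `return 42` in process is not reached; the assignment to result does not complete.
5. `except ZeroDivisionError` matches → result = 105.
Result: 105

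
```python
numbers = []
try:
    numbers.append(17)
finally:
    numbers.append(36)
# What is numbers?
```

Step-by-step execution trace:
1. try: `numbers.append(17)` → numbers = [17].
2. The try body completes without raising.
3. finally always runs: `numbers.append(36)` → numbers = [17, 36].
Result: [17, 36]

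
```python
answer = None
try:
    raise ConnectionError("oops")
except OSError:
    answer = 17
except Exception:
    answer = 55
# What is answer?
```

Step-by-step execution trace:
1. `raise ConnectionError(...)` raises ConnectionError.
2. `except OSError` matches (ConnectionError is a subclass of OSError) → answer = 17.
3. `except Exception` is not reached.
Result: 17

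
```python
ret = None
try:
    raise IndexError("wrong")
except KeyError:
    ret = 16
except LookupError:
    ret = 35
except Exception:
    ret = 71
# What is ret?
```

Step-by-step execution trace:
1. `raise IndexError(...)` raises IndexError.
2. `except KeyError` does not match (IndexError is not a subclass of KeyError); skipped.
3. `except LookupError` matches (IndexError is a subclass of LookupError) → ret = 35.
4. `except Exception` is not reached.
Result: 35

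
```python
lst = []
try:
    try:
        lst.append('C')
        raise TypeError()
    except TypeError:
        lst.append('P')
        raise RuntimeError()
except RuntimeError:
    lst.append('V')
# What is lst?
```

Step-by-step execution trace:
1. Inner try: `lst.append('C')` → lst = ['C'].
2. `raise TypeError()` raises TypeError.
3. Inner `except TypeError` matches → `lst.append('P')` → lst = ['C', 'P'].
4. `raise RuntimeError()` raises RuntimeError; propagates to outer try.
5. Outer `except RuntimeError` matches → `lst.append('V')` → lst = ['C', 'P', 'V'].
Result: ['C', 'P', 'V']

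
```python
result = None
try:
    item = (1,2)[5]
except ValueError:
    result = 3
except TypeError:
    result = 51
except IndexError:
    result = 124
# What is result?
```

Step-by-step execution trace:
1. `item = (1,2)[5]` raises IndexError.
2. `except ValueError` does not match IndexError; skipped.
3. `except TypeError` does not match IndexError; skipped.
4. `except IndexError` matches → result = 124.
Result: 124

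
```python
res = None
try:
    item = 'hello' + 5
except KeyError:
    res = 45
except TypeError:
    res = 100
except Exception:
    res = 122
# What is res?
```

Step-by-step execution trace:
1. `item = 'hello' + 5` raises TypeError.
2. `except KeyError` does not match TypeError; skipped.
3. `except TypeError` matches → res = 100.
4. Remaining except clauses are skipped.
Result: 100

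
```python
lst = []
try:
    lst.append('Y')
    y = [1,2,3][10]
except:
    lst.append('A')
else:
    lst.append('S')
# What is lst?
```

Step-by-step execution trace:
1. try: `lst.append('Y')` → lst = ['Y'].
2. `y = [1,2,3][10]` raises IndexError.
3. bare `except` matches → `lst.append('A')` → lst = ['Y', 'A'].
4. `else` is skipped (an exception was raised).
Result: ['Y', 'A']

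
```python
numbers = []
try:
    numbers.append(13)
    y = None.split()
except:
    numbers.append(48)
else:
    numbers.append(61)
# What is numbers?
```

Step-by-step execution trace:
1. try: `numbers.append(13)` → numbers = [13].
2. `y = None.split()` raises AttributeError.
3. bare `except` matches → `numbers.append(48)` → numbers = [13, 48].
4. `else` is skipped (an exception was raised).
Result: [13, 48]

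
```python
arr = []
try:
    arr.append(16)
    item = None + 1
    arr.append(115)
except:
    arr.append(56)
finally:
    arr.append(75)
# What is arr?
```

Step-by-step execution trace:
1. try: `arr.append(16)` → arr = [16].
2. `item = None + 1` raises TypeError; `arr.append(115)` is not reached.
3. bare `except` matches → `arr.append(56)` → arr = [16, 56].
4. finally always runs: `arr.append(75)` → arr = [16, 56, 75].
Result: [16, 56, 75]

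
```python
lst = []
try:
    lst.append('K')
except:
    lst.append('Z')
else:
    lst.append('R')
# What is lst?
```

Step-by-step execution trace:
1. try: `lst.append('K')` → lst = ['K']. No exception raised.
2. `except` is skipped.
3. `else` runs (try completed without exception): `lst.append('R')` → lst = ['K', 'R'].
Result: ['K', 'R']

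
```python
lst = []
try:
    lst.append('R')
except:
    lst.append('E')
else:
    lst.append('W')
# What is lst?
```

Step-by-step execution trace:
1. try: `lst.append('R')` → lst = ['R']. No exception raised.
2. `except` is skipped.
3. `else` runs (try completed without exception): `lst.append('W')` → lst = ['R', 'W'].
Result: ['R', 'W']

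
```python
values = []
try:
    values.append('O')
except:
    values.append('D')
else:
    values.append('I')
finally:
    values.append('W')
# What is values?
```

Step-by-step execution trace:
1. try: `values.append('O')` → values = ['O']. No exception raised.
2. `except` is skipped.
3. `else` runs: `values.append('I')` → values = ['O', 'I'].
4. `finally` always runs: `values.append('W')` → values = ['O', 'I', 'W'].
Result: ['O', 'I', 'W']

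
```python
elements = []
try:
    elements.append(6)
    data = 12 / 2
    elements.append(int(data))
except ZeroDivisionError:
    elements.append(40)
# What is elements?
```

Step-by-step execution trace:
1. try: `elements.append(6)` → elements = [6].
2. `data = 12 / 2` → data = 6.0. No exception raised.
3. `elements.append(int(data))` → elements = [6, 6].
4. `except ZeroDivisionError` is skipped (no exception was raised).
Result: [6, 6]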